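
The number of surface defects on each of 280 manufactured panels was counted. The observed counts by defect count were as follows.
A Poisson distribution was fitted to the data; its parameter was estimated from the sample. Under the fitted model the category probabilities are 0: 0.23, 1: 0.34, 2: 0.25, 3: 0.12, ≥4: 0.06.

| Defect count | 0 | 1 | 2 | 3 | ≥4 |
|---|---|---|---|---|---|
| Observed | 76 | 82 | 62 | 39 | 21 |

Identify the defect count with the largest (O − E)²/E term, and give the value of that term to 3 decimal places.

Expected counts E_i = n·p_i: 280×0.23 = 64.4, 280×0.34 = 95.2, 280×0.25 = 70, 280×0.12 = 33.6, 280×0.06 = 16.8.
cat         O        E   (O−E)²/E
0          76     64.4     2.0894
1          82     95.2     1.8303
2          62       70     0.9143
3          39     33.6     0.8679
≥4         21     16.8     1.0500
The largest term is for 0: 2.089.

0, 2.089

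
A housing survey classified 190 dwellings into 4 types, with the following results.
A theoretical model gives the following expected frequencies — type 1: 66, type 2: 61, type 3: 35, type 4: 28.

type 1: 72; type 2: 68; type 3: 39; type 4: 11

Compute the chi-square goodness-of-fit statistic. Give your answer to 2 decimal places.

12.13

type 1: (72 − 66)²/66 = 36/66 = 0.545
type 2: (68 − 61)²/61 = 49/61 = 0.803
type 3: (39 − 35)²/35 = 16/35 = 0.457
type 4: (11 − 28)²/28 = 289/28 = 10.321
Sum = 12.13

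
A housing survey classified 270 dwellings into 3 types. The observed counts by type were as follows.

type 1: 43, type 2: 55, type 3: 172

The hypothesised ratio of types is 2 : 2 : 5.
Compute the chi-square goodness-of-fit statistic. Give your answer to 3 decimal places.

Ratio total = 9. Expected counts: 270×2/9 = 60, 270×2/9 = 60, 270×5/9 = 150.
cat         O        E   (O−E)²/E
type 1     43       60     4.8167
type 2     55       60     0.4167
type 3    172      150     3.2267
Sum = 8.460

8.460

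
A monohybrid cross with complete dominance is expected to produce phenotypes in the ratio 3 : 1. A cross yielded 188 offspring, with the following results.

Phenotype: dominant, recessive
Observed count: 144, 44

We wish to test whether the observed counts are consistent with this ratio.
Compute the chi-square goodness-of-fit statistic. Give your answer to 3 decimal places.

Ratio total = 4. Expected counts: 188×3/4 = 141, 188×1/4 = 47.
χ² = (144−141)²/141 + (44−47)²/47
   = 0.0638 + 0.1915
Sum = 0.255

0.255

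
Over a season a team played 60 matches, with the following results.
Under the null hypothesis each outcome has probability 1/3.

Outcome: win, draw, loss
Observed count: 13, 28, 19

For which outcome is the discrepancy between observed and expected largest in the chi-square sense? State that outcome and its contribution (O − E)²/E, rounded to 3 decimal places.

Under H₀ each category has probability 1/3, so each expected count is 60/3 = 20.
win: (13 − 20)²/20 = 49/20 = 2.4500
draw: (28 − 20)²/20 = 64/20 = 3.2000
loss: (19 − 20)²/20 = 1/20 = 0.0500
The largest term is for draw: 3.200.

draw, 3.200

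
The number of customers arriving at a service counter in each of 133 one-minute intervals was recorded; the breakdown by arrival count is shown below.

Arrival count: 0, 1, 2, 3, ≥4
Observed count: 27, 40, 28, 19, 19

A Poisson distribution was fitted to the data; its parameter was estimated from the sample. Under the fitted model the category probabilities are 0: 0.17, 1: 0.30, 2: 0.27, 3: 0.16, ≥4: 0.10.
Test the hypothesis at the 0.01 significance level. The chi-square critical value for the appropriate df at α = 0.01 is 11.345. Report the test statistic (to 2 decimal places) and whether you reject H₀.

Expected counts E_i = n·p_i: 133×0.17 = 22.61, 133×0.30 = 39.9, 133×0.27 = 35.91, 133×0.16 = 21.28, 133×0.10 = 13.3.
cat         O        E   (O−E)²/E
0          27    22.61      0.852
1          40     39.9      0.000
2          28    35.91      1.742
3          19    21.28      0.244
≥4         19     13.3      2.443
Sum = 5.28
df = 3. Since 5.28 < 11.345, we do not reject H₀.

5.28; do not reject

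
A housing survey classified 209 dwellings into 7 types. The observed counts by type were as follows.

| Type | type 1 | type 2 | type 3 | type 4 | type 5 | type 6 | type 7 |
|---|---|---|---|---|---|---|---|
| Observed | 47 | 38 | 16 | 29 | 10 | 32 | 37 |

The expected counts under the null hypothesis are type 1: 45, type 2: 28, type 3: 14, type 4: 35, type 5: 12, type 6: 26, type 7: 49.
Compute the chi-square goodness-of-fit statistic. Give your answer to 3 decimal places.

9.631

χ² = (47−45)²/45 + (38−28)²/28 + (16−14)²/14 + (29−35)²/35 + (10−12)²/12 + (32−26)²/26 + (37−49)²/49
   = 0.0889 + 3.5714 + 0.2857 + 1.0286 + 0.3333 + 1.3846 + 2.9388
Sum = 9.631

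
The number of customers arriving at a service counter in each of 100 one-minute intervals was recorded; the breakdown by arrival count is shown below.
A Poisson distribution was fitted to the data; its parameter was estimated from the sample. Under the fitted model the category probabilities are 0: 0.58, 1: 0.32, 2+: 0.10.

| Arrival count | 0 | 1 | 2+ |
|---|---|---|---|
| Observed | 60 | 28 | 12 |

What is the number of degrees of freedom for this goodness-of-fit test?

There are k = 3 categories and 1 parameter estimated from the data, so df = 3 − 1 − 1 = 1.

1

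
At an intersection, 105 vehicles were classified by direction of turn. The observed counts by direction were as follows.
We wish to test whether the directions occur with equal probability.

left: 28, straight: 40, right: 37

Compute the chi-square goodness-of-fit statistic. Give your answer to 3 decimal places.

2.229

Expected count for each of the 3 categories: 105/3 = 35.
cat           O        E   (O−E)²/E
left         28       35     1.4000
straight     40       35     0.7143
right        37       35     0.1143
Sum = 2.229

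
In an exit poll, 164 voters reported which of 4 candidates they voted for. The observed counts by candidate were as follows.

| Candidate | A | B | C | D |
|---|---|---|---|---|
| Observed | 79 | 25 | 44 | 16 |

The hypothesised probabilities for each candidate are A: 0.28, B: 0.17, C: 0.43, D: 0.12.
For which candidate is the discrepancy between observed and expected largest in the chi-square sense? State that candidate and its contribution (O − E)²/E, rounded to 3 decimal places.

Expected counts E_i = n·p_i: 164×0.28 = 45.92, 164×0.17 = 27.88, 164×0.43 = 70.52, 164×0.12 = 19.68.
χ² = (79−45.92)²/45.92 + (25−27.88)²/27.88 + (44−70.52)²/70.52 + (16−19.68)²/19.68
   = 23.8303 + 0.2975 + 9.9732 + 0.6881
The largest term is for A: 23.830.

A, 23.830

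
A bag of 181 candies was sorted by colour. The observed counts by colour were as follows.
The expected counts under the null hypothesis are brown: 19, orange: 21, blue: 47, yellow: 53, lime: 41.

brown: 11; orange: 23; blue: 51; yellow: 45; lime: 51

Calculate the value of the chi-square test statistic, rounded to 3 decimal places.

cat         O        E   (O−E)²/E
brown      11       19     3.3684
orange     23       21     0.1905
blue       51       47     0.3404
yellow     45       53     1.2075
lime       51       41     2.4390
Sum = 7.546

7.546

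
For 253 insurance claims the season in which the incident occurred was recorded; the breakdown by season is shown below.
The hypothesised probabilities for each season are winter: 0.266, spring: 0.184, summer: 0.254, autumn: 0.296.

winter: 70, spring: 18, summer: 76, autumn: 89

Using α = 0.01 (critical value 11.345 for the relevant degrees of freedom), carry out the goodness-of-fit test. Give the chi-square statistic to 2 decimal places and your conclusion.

Expected counts E_i = n·p_i: 253×0.266 = 67.298, 253×0.184 = 46.552, 253×0.254 = 64.262, 253×0.296 = 74.888.
χ² = (70−67.298)²/67.298 + (18−46.552)²/46.552 + (76−64.262)²/64.262 + (89−74.888)²/74.888
   = 0.108 + 17.512 + 2.144 + 2.659
Sum = 22.42
df = 3. Since 22.42 > 11.345, we reject H₀.

22.42; reject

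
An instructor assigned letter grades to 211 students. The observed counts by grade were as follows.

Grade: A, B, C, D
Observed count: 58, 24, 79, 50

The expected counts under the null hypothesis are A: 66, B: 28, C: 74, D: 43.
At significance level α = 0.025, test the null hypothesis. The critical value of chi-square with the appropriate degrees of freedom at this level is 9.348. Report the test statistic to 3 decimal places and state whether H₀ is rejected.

cat         O        E   (O−E)²/E
A          58       66     0.9697
B          24       28     0.5714
C          79       74     0.3378
D          50       43     1.1395
Sum = 3.018
df = 3. Since 3.018 < 9.348, we do not reject H₀.

3.018; do not reject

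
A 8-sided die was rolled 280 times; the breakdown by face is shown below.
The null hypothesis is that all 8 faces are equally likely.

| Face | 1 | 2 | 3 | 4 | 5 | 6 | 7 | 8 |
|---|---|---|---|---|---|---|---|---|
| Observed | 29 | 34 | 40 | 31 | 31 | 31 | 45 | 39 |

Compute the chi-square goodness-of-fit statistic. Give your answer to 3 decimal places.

6.457

Expected count for each of the 8 categories: 280/8 = 35.
cat         O        E   (O−E)²/E
1          29       35     1.0286
2          34       35     0.0286
3          40       35     0.7143
4          31       35     0.4571
5          31       35     0.4571
6          31       35     0.4571
7          45       35     2.8571
8          39       35     0.4571
Sum = 6.457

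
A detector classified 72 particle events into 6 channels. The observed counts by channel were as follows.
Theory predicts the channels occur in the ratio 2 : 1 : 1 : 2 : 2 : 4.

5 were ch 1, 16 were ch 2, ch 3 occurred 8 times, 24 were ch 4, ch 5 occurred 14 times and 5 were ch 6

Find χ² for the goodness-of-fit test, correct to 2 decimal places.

Ratio total = 12. Expected counts: 72×2/12 = 12, 72×1/12 = 6, 72×1/12 = 6, 72×2/12 = 12, 72×2/12 = 12, 72×4/12 = 24.
χ² = (5−12)²/12 + (16−6)²/6 + (8−6)²/6 + (24−12)²/12 + (14−12)²/12 + (5−24)²/24
   = 4.083 + 16.667 + 0.667 + 12.000 + 0.333 + 15.042
Sum = 48.79

48.79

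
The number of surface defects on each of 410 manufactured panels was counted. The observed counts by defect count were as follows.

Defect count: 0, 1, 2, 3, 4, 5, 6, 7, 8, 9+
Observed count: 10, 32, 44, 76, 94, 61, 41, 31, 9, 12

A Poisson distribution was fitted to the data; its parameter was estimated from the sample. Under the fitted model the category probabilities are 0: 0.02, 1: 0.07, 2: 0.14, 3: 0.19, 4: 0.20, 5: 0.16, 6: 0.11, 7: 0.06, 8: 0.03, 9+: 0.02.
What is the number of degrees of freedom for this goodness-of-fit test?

8

There are k = 10 categories and 1 parameter estimated from the data, so df = 10 − 1 − 1 = 8.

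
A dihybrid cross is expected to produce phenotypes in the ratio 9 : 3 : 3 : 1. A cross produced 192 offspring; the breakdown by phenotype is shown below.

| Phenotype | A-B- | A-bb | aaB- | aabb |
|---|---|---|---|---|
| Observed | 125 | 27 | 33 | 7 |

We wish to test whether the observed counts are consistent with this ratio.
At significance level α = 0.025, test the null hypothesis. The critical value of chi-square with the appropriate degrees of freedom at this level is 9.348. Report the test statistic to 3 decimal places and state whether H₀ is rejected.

7.259; do not reject

Ratio total = 16. Expected counts: 192×9/16 = 108, 192×3/16 = 36, 192×3/16 = 36, 192×1/16 = 12.
A-B-: (125 − 108)²/108 = 289/108 = 2.6759
A-bb: (27 − 36)²/36 = 81/36 = 2.2500
aaB-: (33 − 36)²/36 = 9/36 = 0.2500
aabb: (7 − 12)²/12 = 25/12 = 2.0833
Sum = 7.259
df = 3. Since 7.259 < 9.348, we do not reject H₀.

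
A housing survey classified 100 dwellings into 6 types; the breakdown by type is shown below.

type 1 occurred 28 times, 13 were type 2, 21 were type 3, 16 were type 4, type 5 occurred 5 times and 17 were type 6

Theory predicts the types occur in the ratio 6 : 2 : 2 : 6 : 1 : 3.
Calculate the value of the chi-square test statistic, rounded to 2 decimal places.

Ratio total = 20. Expected counts: 100×6/20 = 30, 100×2/20 = 10, 100×2/20 = 10, 100×6/20 = 30, 100×1/20 = 5, 100×3/20 = 15.
type 1: (28 − 30)²/30 = 4/30 = 0.133
type 2: (13 − 10)²/10 = 9/10 = 0.900
type 3: (21 − 10)²/10 = 121/10 = 12.100
type 4: (16 − 30)²/30 = 196/30 = 6.533
type 5: (5 − 5)²/5 = 0/5 = 0.000
type 6: (17 − 15)²/15 = 4/15 = 0.267
Sum = 19.93

19.93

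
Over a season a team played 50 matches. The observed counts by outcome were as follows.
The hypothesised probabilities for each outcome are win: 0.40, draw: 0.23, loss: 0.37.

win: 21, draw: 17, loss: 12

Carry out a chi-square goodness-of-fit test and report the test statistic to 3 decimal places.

4.964

Expected counts E_i = n·p_i: 50×0.40 = 20, 50×0.23 = 11.5, 50×0.37 = 18.5.
χ² = (21−20)²/20 + (17−11.5)²/11.5 + (12−18.5)²/18.5
   = 0.0500 + 2.6304 + 2.2838
Sum = 4.964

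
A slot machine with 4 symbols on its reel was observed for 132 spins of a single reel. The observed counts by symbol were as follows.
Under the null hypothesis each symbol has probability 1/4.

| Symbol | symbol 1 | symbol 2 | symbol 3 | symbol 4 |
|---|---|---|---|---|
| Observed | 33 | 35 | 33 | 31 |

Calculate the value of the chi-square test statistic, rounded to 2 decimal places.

Expected count for each of the 4 categories: 132/4 = 33.
cat           O        E   (O−E)²/E
symbol 1     33       33      0.000
symbol 2     35       33      0.121
symbol 3     33       33      0.000
symbol 4     31       33      0.121
Sum = 0.24

0.24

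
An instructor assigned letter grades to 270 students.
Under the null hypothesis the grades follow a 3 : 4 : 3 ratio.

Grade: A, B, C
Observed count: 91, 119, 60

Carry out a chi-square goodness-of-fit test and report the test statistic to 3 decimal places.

Ratio total = 10. Expected counts: 270×3/10 = 81, 270×4/10 = 108, 270×3/10 = 81.
A: (91 − 81)²/81 = 100/81 = 1.2346
B: (119 − 108)²/108 = 121/108 = 1.1204
C: (60 − 81)²/81 = 441/81 = 5.4444
Sum = 7.799

7.799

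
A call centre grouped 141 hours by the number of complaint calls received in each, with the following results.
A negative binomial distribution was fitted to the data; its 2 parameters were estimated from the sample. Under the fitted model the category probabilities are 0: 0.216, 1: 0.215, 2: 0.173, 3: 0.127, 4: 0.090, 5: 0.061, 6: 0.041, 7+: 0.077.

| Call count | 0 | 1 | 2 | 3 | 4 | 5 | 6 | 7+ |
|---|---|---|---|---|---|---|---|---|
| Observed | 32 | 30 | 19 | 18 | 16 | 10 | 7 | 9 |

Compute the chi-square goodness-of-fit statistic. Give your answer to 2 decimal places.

2.94

Expected counts E_i = n·p_i: 141×0.216 = 30.456, 141×0.215 = 30.315, 141×0.173 = 24.393, 141×0.127 = 17.907, 141×0.090 = 12.69, 141×0.061 = 8.601, 141×0.041 = 5.781, 141×0.077 = 10.857.
χ² = (32−30.456)²/30.456 + (30−30.315)²/30.315 + (19−24.393)²/24.393 + (18−17.907)²/17.907 + (16−12.69)²/12.69 + (10−8.601)²/8.601 + (7−5.781)²/5.781 + (9−10.857)²/10.857
   = 0.078 + 0.003 + 1.192 + 0.000 + 0.863 + 0.228 + 0.257 + 0.318
Sum = 2.94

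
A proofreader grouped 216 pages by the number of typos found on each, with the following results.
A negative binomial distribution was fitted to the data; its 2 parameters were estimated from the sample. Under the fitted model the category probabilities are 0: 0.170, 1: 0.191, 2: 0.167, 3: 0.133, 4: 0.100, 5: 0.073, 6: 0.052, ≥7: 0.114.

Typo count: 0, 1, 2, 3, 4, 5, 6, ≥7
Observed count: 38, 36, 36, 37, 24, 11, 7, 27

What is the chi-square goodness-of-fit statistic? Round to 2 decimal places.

6.63

Expected counts E_i = n·p_i: 216×0.170 = 36.72, 216×0.191 = 41.256, 216×0.167 = 36.072, 216×0.133 = 28.728, 216×0.100 = 21.6, 216×0.073 = 15.768, 216×0.052 = 11.232, 216×0.114 = 24.624.
χ² = (38−36.72)²/36.72 + (36−41.256)²/41.256 + (36−36.072)²/36.072 + (37−28.728)²/28.728 + (24−21.6)²/21.6 + (11−15.768)²/15.768 + (7−11.232)²/11.232 + (27−24.624)²/24.624
   = 0.045 + 0.670 + 0.000 + 2.382 + 0.267 + 1.442 + 1.595 + 0.229
Sum = 6.63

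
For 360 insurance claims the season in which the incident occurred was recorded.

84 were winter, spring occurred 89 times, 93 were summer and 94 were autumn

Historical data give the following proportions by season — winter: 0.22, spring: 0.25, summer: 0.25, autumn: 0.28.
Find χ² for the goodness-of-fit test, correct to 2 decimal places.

Expected counts E_i = n·p_i: 360×0.22 = 79.2, 360×0.25 = 90, 360×0.25 = 90, 360×0.28 = 100.8.
winter: (84 − 79.2)²/79.2 = 23.04/79.2 = 0.291
spring: (89 − 90)²/90 = 1/90 = 0.011
summer: (93 − 90)²/90 = 9/90 = 0.100
autumn: (94 − 100.8)²/100.8 = 46.24/100.8 = 0.459
Sum = 0.86

0.86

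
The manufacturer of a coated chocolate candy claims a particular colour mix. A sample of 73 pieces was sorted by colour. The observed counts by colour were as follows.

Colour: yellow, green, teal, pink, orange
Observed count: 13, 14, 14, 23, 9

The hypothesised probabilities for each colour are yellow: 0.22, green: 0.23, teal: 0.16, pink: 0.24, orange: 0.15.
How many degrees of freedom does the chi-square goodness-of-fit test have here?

4

There are k = 5 categories and no parameters were estimated from the data, so df = 5 − 1 = 4.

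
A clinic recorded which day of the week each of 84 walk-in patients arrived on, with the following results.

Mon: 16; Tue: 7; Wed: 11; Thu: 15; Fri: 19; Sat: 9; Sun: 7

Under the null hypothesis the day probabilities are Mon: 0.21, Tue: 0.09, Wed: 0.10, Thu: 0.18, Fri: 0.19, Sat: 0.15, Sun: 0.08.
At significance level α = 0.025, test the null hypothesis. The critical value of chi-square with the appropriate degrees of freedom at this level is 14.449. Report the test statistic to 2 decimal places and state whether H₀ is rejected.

2.62; do not reject

Expected counts E_i = n·p_i: 84×0.21 = 17.64, 84×0.09 = 7.56, 84×0.10 = 8.4, 84×0.18 = 15.12, 84×0.19 = 15.96, 84×0.15 = 12.6, 84×0.08 = 6.72.
χ² = (16−17.64)²/17.64 + (7−7.56)²/7.56 + (11−8.4)²/8.4 + (15−15.12)²/15.12 + (19−15.96)²/15.96 + (9−12.6)²/12.6 + (7−6.72)²/6.72
   = 0.152 + 0.041 + 0.805 + 0.001 + 0.579 + 1.029 + 0.012
Sum = 2.62
df = 6. Since 2.62 < 14.449, we do not reject H₀.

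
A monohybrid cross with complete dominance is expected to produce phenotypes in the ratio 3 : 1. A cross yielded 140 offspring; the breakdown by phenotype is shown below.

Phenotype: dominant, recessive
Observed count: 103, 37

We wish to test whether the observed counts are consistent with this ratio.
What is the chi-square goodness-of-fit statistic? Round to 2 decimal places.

0.15

Ratio total = 4. Expected counts: 140×3/4 = 105, 140×1/4 = 35.
cat            O        E   (O−E)²/E
dominant     103      105      0.038
recessive     37       35      0.114
Sum = 0.15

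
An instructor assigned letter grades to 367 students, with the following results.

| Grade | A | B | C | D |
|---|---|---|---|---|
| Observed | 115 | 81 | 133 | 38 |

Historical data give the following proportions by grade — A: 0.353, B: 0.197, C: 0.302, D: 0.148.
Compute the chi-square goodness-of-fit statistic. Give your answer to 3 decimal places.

Expected counts E_i = n·p_i: 367×0.353 = 129.551, 367×0.197 = 72.299, 367×0.302 = 110.834, 367×0.148 = 54.316.
χ² = (115−129.551)²/129.551 + (81−72.299)²/72.299 + (133−110.834)²/110.834 + (38−54.316)²/54.316
   = 1.6343 + 1.0471 + 4.4330 + 4.9012
Sum = 12.016

12.016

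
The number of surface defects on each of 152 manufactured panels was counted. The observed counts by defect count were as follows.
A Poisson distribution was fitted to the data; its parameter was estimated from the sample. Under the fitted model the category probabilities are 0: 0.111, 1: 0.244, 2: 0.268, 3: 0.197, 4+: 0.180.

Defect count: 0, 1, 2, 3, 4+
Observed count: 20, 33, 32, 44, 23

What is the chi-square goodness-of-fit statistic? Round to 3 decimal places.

Expected counts E_i = n·p_i: 152×0.111 = 16.872, 152×0.244 = 37.088, 152×0.268 = 40.736, 152×0.197 = 29.944, 152×0.180 = 27.36.
cat         O        E   (O−E)²/E
0          20   16.872     0.5799
1          33   37.088     0.4506
2          32   40.736     1.8735
3          44   29.944     6.5980
4+         23    27.36     0.6948
Sum = 10.197

10.197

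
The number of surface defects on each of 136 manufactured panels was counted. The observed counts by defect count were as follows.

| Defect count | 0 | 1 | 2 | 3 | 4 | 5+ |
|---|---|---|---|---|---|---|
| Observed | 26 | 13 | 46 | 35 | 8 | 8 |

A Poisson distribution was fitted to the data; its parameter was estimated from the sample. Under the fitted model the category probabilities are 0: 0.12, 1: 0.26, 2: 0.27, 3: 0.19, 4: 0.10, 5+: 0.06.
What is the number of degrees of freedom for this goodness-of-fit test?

4

There are k = 6 categories and 1 parameter estimated from the data, so df = 6 − 1 − 1 = 4.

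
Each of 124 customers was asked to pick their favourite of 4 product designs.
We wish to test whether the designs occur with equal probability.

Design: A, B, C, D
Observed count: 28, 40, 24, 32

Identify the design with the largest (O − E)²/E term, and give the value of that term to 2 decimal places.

B, 2.61

Under H₀ each category has probability 1/4, so each expected count is 124/4 = 31.
χ² = (28−31)²/31 + (40−31)²/31 + (24−31)²/31 + (32−31)²/31
   = 0.290 + 2.613 + 1.581 + 0.032
The largest term is for B: 2.61.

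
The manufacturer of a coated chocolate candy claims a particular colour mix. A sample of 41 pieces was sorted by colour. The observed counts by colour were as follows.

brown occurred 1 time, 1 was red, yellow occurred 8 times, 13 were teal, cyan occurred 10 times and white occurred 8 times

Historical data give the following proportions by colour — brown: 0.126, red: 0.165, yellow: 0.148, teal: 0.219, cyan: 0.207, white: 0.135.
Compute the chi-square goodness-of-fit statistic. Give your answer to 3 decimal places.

Expected counts E_i = n·p_i: 41×0.126 = 5.166, 41×0.165 = 6.765, 41×0.148 = 6.068, 41×0.219 = 8.979, 41×0.207 = 8.487, 41×0.135 = 5.535.
χ² = (1−5.166)²/5.166 + (1−6.765)²/6.765 + (8−6.068)²/6.068 + (13−8.979)²/8.979 + (10−8.487)²/8.487 + (8−5.535)²/5.535
   = 3.3596 + 4.9128 + 0.6151 + 1.8007 + 0.2697 + 1.0978
Sum = 12.056

12.056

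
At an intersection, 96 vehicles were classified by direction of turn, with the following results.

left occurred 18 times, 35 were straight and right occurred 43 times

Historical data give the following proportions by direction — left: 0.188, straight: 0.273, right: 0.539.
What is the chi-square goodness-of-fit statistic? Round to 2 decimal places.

4.43

Expected counts E_i = n·p_i: 96×0.188 = 18.048, 96×0.273 = 26.208, 96×0.539 = 51.744.
cat           O        E   (O−E)²/E
left         18   18.048      0.000
straight     35   26.208      2.949
right        43   51.744      1.478
Sum = 4.43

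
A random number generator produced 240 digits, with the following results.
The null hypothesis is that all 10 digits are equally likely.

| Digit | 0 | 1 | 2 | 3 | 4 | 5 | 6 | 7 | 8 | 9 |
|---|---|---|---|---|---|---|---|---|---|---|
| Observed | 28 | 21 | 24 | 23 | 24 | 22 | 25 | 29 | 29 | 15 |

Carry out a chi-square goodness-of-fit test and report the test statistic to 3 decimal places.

Under H₀ each category has probability 1/10, so each expected count is 240/10 = 24.
χ² = (28−24)²/24 + (21−24)²/24 + (24−24)²/24 + (23−24)²/24 + (24−24)²/24 + (22−24)²/24 + (25−24)²/24 + (29−24)²/24 + (29−24)²/24 + (15−24)²/24
   = 0.6667 + 0.3750 + 0.0000 + 0.0417 + 0.0000 + 0.1667 + 0.0417 + 1.0417 + 1.0417 + 3.3750
Sum = 6.750

6.750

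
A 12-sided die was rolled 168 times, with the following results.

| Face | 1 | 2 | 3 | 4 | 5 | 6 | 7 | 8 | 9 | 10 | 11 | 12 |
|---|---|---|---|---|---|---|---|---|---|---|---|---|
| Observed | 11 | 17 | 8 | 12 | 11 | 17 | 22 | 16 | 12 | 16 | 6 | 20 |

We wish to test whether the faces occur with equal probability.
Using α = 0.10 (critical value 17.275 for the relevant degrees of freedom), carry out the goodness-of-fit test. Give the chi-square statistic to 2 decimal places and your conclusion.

18.00; reject

Expected count for each of the 12 categories: 168/12 = 14.
cat         O        E   (O−E)²/E
1          11       14      0.643
2          17       14      0.643
3           8       14      2.571
4          12       14      0.286
5          11       14      0.643
6          17       14      0.643
7          22       14      4.571
8          16       14      0.286
9          12       14      0.286
10         16       14      0.286
11          6       14      4.571
12         20       14      2.571
Sum = 18.00
df = 11. Since 18.00 > 17.275, we reject H₀.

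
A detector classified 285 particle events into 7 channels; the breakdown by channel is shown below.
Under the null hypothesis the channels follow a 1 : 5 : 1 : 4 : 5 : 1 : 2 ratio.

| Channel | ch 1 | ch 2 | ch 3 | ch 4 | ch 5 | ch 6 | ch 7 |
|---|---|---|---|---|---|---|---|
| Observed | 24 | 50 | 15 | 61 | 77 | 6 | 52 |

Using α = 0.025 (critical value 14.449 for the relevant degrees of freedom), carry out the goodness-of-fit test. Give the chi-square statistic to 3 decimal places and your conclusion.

35.337; reject

Ratio total = 19. Expected counts: 285×1/19 = 15, 285×5/19 = 75, 285×1/19 = 15, 285×4/19 = 60, 285×5/19 = 75, 285×1/19 = 15, 285×2/19 = 30.
χ² = (24−15)²/15 + (50−75)²/75 + (15−15)²/15 + (61−60)²/60 + (77−75)²/75 + (6−15)²/15 + (52−30)²/30
   = 5.4000 + 8.3333 + 0.0000 + 0.0167 + 0.0533 + 5.4000 + 16.1333
Sum = 35.337
df = 6. Since 35.337 > 14.449, we reject H₀.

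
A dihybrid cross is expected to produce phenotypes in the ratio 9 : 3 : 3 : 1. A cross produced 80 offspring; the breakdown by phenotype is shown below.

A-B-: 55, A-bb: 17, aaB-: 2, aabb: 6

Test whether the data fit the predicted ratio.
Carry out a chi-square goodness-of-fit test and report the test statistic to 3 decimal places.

13.956

Ratio total = 16. Expected counts: 80×9/16 = 45, 80×3/16 = 15, 80×3/16 = 15, 80×1/16 = 5.
A-B-: (55 − 45)²/45 = 100/45 = 2.2222
A-bb: (17 − 15)²/15 = 4/15 = 0.2667
aaB-: (2 − 15)²/15 = 169/15 = 11.2667
aabb: (6 − 5)²/5 = 1/5 = 0.2000
Sum = 13.956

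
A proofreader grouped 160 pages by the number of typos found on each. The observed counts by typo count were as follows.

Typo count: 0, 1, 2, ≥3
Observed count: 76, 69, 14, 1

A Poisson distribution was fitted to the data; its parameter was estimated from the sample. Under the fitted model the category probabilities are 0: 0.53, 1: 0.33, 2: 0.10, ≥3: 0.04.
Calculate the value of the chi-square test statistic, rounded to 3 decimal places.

Expected counts E_i = n·p_i: 160×0.53 = 84.8, 160×0.33 = 52.8, 160×0.10 = 16, 160×0.04 = 6.4.
χ² = (76−84.8)²/84.8 + (69−52.8)²/52.8 + (14−16)²/16 + (1−6.4)²/6.4
   = 0.9132 + 4.9705 + 0.2500 + 4.5563
Sum = 10.690

10.690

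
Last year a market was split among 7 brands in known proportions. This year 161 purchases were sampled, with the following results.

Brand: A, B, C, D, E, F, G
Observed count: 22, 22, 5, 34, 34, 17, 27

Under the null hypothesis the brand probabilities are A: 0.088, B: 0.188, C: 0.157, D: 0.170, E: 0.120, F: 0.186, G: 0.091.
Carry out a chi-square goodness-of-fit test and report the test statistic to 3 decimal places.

51.620

Expected counts E_i = n·p_i: 161×0.088 = 14.168, 161×0.188 = 30.268, 161×0.157 = 25.277, 161×0.170 = 27.37, 161×0.120 = 19.32, 161×0.186 = 29.946, 161×0.091 = 14.651.
χ² = (22−14.168)²/14.168 + (22−30.268)²/30.268 + (5−25.277)²/25.277 + (34−27.37)²/27.37 + (34−19.32)²/19.32 + (17−29.946)²/29.946 + (27−14.651)²/14.651
   = 4.3295 + 2.2585 + 16.2660 + 1.6060 + 11.1544 + 5.5967 + 10.4087
Sum = 51.620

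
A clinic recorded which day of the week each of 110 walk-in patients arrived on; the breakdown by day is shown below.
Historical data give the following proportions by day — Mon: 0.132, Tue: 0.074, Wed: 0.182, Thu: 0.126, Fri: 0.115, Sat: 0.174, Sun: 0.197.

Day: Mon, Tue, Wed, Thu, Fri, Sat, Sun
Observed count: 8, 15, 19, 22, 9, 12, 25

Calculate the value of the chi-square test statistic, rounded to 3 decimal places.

Expected counts E_i = n·p_i: 110×0.132 = 14.52, 110×0.074 = 8.14, 110×0.182 = 20.02, 110×0.126 = 13.86, 110×0.115 = 12.65, 110×0.174 = 19.14, 110×0.197 = 21.67.
Mon: (8 − 14.52)²/14.52 = 42.5104/14.52 = 2.9277
Tue: (15 − 8.14)²/8.14 = 47.0596/8.14 = 5.7813
Wed: (19 − 20.02)²/20.02 = 1.0404/20.02 = 0.0520
Thu: (22 − 13.86)²/13.86 = 66.2596/13.86 = 4.7806
Fri: (9 − 12.65)²/12.65 = 13.3225/12.65 = 1.0532
Sat: (12 − 19.14)²/19.14 = 50.9796/19.14 = 2.6635
Sun: (25 − 21.67)²/21.67 = 11.0889/21.67 = 0.5117
Sum = 17.770

17.770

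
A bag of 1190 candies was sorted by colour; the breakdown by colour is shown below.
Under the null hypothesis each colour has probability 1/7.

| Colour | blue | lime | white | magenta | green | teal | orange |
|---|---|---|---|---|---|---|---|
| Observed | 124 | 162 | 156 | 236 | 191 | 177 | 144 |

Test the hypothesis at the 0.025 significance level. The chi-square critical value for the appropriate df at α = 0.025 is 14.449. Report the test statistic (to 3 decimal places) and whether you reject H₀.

46.459; reject

Expected count for each of the 7 categories: 1190/7 = 170.
χ² = (124−170)²/170 + (162−170)²/170 + (156−170)²/170 + (236−170)²/170 + (191−170)²/170 + (177−170)²/170 + (144−170)²/170
   = 12.4471 + 0.3765 + 1.1529 + 25.6235 + 2.5941 + 0.2882 + 3.9765
Sum = 46.459
df = 6. Since 46.459 > 14.449, we reject H₀.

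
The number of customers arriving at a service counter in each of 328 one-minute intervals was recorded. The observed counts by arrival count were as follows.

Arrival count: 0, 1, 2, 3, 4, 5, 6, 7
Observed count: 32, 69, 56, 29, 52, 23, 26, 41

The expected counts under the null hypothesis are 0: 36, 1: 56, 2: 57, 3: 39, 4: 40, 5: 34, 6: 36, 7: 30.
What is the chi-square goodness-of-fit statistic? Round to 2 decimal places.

cat         O        E   (O−E)²/E
0          32       36      0.444
1          69       56      3.018
2          56       57      0.018
3          29       39      2.564
4          52       40      3.600
5          23       34      3.559
6          26       36      2.778
7          41       30      4.033
Sum = 20.01

20.01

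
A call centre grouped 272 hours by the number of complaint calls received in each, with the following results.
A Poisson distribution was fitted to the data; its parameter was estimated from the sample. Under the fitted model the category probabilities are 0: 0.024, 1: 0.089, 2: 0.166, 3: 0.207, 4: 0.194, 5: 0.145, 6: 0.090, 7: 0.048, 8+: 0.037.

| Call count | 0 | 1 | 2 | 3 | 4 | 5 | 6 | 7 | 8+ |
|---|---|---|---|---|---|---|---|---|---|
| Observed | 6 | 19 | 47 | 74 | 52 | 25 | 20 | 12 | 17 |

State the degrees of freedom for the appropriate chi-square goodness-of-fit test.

There are k = 9 categories and 1 parameter estimated from the data, so df = 9 − 1 − 1 = 7.

7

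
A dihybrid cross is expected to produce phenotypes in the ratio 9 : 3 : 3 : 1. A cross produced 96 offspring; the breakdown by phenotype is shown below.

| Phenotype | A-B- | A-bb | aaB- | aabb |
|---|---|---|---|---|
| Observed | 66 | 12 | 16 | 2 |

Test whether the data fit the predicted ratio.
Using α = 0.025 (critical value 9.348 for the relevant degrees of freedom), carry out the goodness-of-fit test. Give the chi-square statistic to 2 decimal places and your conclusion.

7.56; do not reject

Ratio total = 16. Expected counts: 96×9/16 = 54, 96×3/16 = 18, 96×3/16 = 18, 96×1/16 = 6.
χ² = (66−54)²/54 + (12−18)²/18 + (16−18)²/18 + (2−6)²/6
   = 2.667 + 2.000 + 0.222 + 2.667
Sum = 7.56
df = 3. Since 7.56 < 9.348, we do not reject H₀.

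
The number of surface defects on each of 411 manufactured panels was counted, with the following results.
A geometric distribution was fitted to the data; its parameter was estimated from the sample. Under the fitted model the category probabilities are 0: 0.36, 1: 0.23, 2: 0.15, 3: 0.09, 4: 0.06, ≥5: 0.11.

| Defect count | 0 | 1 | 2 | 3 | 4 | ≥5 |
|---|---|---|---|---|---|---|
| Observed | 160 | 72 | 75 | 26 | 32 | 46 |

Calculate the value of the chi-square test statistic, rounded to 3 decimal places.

Expected counts E_i = n·p_i: 411×0.36 = 147.96, 411×0.23 = 94.53, 411×0.15 = 61.65, 411×0.09 = 36.99, 411×0.06 = 24.66, 411×0.11 = 45.21.
0: (160 − 147.96)²/147.96 = 144.9616/147.96 = 0.9797
1: (72 − 94.53)²/94.53 = 507.6009/94.53 = 5.3697
2: (75 − 61.65)²/61.65 = 178.2225/61.65 = 2.8909
3: (26 − 36.99)²/36.99 = 120.7801/36.99 = 3.2652
4: (32 − 24.66)²/24.66 = 53.8756/24.66 = 2.1847
≥5: (46 − 45.21)²/45.21 = 0.6241/45.21 = 0.0138
Sum = 14.704

14.704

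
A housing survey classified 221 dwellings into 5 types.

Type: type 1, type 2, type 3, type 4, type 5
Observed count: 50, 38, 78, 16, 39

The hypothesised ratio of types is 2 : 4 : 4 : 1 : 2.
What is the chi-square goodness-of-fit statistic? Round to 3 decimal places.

Ratio total = 13. Expected counts: 221×2/13 = 34, 221×4/13 = 68, 221×4/13 = 68, 221×1/13 = 17, 221×2/13 = 34.
χ² = (50−34)²/34 + (38−68)²/68 + (78−68)²/68 + (16−17)²/17 + (39−34)²/34
   = 7.5294 + 13.2353 + 1.4706 + 0.0588 + 0.7353
Sum = 23.029

23.029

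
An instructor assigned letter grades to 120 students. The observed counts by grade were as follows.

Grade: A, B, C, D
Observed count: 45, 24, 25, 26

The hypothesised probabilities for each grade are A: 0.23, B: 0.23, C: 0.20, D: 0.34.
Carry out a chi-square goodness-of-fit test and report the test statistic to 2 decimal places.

16.85

Expected counts E_i = n·p_i: 120×0.23 = 27.6, 120×0.23 = 27.6, 120×0.20 = 24, 120×0.34 = 40.8.
χ² = (45−27.6)²/27.6 + (24−27.6)²/27.6 + (25−24)²/24 + (26−40.8)²/40.8
   = 10.970 + 0.470 + 0.042 + 5.369
Sum = 16.85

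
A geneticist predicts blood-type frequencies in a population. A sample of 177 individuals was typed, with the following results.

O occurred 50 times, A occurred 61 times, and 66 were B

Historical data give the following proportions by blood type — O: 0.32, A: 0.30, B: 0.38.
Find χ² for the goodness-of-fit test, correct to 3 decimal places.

1.977

Expected counts E_i = n·p_i: 177×0.32 = 56.64, 177×0.30 = 53.1, 177×0.38 = 67.26.
χ² = (50−56.64)²/56.64 + (61−53.1)²/53.1 + (66−67.26)²/67.26
   = 0.7784 + 1.1753 + 0.0236
Sum = 1.977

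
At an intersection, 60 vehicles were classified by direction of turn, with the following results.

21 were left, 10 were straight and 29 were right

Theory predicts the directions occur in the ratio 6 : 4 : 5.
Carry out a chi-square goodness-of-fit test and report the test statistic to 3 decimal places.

Ratio total = 15. Expected counts: 60×6/15 = 24, 60×4/15 = 16, 60×5/15 = 20.
χ² = (21−24)²/24 + (10−16)²/16 + (29−20)²/20
   = 0.3750 + 2.2500 + 4.0500
Sum = 6.675

6.675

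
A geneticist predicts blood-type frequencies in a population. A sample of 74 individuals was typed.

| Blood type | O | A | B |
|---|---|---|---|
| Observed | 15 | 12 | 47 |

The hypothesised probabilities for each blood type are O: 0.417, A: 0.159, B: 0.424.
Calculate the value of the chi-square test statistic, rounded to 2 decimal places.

15.93

Expected counts E_i = n·p_i: 74×0.417 = 30.858, 74×0.159 = 11.766, 74×0.424 = 31.376.
cat         O        E   (O−E)²/E
O          15   30.858      8.149
A          12   11.766      0.005
B          47   31.376      7.780
Sum = 15.93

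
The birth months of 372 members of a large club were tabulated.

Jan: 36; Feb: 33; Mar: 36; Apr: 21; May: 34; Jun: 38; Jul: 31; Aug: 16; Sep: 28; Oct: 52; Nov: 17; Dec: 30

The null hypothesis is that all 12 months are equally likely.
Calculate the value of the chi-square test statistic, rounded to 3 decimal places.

34.968

Expected count for each of the 12 categories: 372/12 = 31.
cat         O        E   (O−E)²/E
Jan        36       31     0.8065
Feb        33       31     0.1290
Mar        36       31     0.8065
Apr        21       31     3.2258
May        34       31     0.2903
Jun        38       31     1.5806
Jul        31       31     0.0000
Aug        16       31     7.2581
Sep        28       31     0.2903
Oct        52       31    14.2258
Nov        17       31     6.3226
Dec        30       31     0.0323
Sum = 34.968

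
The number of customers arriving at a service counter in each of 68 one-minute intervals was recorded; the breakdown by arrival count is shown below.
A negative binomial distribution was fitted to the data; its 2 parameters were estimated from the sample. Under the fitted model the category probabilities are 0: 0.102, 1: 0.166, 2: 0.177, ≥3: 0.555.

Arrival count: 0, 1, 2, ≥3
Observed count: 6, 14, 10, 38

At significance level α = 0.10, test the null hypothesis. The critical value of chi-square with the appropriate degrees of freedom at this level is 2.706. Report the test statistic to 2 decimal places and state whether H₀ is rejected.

1.12; do not reject

Expected counts E_i = n·p_i: 68×0.102 = 6.936, 68×0.166 = 11.288, 68×0.177 = 12.036, 68×0.555 = 37.74.
0: (6 − 6.936)²/6.936 = 0.876096/6.936 = 0.126
1: (14 − 11.288)²/11.288 = 7.354944/11.288 = 0.652
2: (10 − 12.036)²/12.036 = 4.145296/12.036 = 0.344
≥3: (38 − 37.74)²/37.74 = 0.0676/37.74 = 0.002
Sum = 1.12
df = 1. Since 1.12 < 2.706, we do not reject H₀.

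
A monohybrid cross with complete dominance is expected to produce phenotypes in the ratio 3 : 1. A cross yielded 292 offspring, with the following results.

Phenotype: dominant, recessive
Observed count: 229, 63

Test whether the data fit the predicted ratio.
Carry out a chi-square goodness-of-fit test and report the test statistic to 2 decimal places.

1.83

Ratio total = 4. Expected counts: 292×3/4 = 219, 292×1/4 = 73.
dominant: (229 − 219)²/219 = 100/219 = 0.457
recessive: (63 − 73)²/73 = 100/73 = 1.370
Sum = 1.83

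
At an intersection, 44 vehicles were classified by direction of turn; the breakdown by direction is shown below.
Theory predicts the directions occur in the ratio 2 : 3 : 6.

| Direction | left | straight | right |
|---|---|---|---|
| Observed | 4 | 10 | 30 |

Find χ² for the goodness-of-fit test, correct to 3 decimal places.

3.833

Ratio total = 11. Expected counts: 44×2/11 = 8, 44×3/11 = 12, 44×6/11 = 24.
cat           O        E   (O−E)²/E
left          4        8     2.0000
straight     10       12     0.3333
right        30       24     1.5000
Sum = 3.833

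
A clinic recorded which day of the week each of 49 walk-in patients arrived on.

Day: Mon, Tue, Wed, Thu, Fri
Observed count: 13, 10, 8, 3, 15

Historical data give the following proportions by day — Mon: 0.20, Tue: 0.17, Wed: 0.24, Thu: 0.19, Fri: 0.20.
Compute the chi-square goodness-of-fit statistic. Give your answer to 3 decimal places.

9.618

Expected counts E_i = n·p_i: 49×0.20 = 9.8, 49×0.17 = 8.33, 49×0.24 = 11.76, 49×0.19 = 9.31, 49×0.20 = 9.8.
cat         O        E   (O−E)²/E
Mon        13      9.8     1.0449
Tue        10     8.33     0.3348
Wed         8    11.76     1.2022
Thu         3     9.31     4.2767
Fri        15      9.8     2.7592
Sum = 9.618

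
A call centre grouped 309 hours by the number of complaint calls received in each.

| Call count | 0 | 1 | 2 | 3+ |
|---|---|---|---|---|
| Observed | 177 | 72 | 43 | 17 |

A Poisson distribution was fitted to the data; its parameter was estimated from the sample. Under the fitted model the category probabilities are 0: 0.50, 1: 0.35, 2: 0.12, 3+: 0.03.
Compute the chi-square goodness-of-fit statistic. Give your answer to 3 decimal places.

22.751

Expected counts E_i = n·p_i: 309×0.50 = 154.5, 309×0.35 = 108.15, 309×0.12 = 37.08, 309×0.03 = 9.27.
0: (177 − 154.5)²/154.5 = 506.25/154.5 = 3.2767
1: (72 − 108.15)²/108.15 = 1306.8225/108.15 = 12.0834
2: (43 − 37.08)²/37.08 = 35.0464/37.08 = 0.9452
3+: (17 − 9.27)²/9.27 = 59.7529/9.27 = 6.4458
Sum = 22.751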